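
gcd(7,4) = 1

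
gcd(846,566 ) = 2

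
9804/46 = 213  +  3/23 = 213.13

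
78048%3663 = 1125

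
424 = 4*106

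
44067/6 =14689/2 = 7344.50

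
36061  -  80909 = - 44848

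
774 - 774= 0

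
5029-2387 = 2642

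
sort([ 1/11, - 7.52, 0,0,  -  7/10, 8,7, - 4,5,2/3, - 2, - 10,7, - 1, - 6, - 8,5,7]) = [ - 10 , - 8,- 7.52, - 6, - 4, - 2, - 1 , - 7/10,0,0 , 1/11,2/3 , 5, 5,7,7,7,  8 ]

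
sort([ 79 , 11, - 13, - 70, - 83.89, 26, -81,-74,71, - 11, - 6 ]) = [ - 83.89, - 81 ,  -  74, -70, - 13,-11 , - 6, 11, 26,71,79]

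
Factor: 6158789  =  7^1*13^1*67679^1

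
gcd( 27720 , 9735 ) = 165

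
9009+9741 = 18750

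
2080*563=1171040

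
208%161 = 47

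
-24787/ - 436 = 24787/436 = 56.85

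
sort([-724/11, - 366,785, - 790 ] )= [ -790, - 366, - 724/11,785 ]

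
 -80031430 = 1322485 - 81353915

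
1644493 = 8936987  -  7292494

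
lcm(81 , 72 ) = 648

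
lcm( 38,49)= 1862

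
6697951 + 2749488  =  9447439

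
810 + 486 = 1296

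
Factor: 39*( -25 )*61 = -59475=- 3^1*5^2*13^1*61^1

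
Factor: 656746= 2^1*328373^1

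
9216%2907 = 495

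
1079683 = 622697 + 456986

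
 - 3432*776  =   - 2663232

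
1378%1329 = 49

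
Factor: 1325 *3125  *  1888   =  7817500000 = 2^5*5^7*53^1*59^1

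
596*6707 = 3997372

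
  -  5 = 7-12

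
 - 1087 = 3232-4319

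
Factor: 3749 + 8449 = 2^1*3^1*19^1*107^1  =  12198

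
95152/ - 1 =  - 95152 + 0/1 = - 95152.00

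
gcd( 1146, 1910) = 382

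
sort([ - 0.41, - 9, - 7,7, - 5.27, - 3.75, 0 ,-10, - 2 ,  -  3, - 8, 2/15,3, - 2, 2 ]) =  [ - 10, - 9, - 8, - 7, - 5.27, - 3.75,  -  3,-2, - 2,  -  0.41, 0, 2/15, 2,3, 7 ] 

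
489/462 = 1 + 9/154 = 1.06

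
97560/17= 97560/17=5738.82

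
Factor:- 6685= - 5^1*7^1*191^1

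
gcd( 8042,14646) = 2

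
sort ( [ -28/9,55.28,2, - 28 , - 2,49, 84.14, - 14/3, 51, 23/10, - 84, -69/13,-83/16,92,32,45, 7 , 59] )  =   [ - 84, - 28, - 69/13, - 83/16, - 14/3, - 28/9, - 2,2,  23/10, 7,32,45,49,51, 55.28, 59,84.14,92]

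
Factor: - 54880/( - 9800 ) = 28/5=2^2*5^(-1 )*7^1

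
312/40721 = 312/40721 = 0.01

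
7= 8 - 1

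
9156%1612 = 1096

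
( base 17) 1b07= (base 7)32420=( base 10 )8099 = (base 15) 25ee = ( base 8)17643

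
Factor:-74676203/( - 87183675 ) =3^( - 3)*5^(-2) * 7^1*53^(-1 )*881^1*2437^( - 1 )*12109^1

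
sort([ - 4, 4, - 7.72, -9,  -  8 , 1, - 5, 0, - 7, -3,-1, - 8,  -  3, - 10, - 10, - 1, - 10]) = [ - 10, - 10, - 10, - 9 , - 8,-8, - 7.72, - 7, - 5, - 4, - 3,-3, - 1, - 1 , 0 , 1, 4]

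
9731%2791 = 1358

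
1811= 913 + 898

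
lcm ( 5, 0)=0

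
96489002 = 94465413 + 2023589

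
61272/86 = 712+20/43 = 712.47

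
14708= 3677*4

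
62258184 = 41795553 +20462631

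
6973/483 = 14 + 211/483 = 14.44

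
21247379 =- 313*( - 67883 ) 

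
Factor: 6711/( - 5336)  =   - 2^ ( - 3) * 3^1*23^ ( - 1 ) * 29^( - 1 )*2237^1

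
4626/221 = 20 + 206/221 = 20.93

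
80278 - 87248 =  - 6970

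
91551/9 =10172 + 1/3 = 10172.33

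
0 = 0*65228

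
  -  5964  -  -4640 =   -  1324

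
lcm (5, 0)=0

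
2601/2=1300+1/2 = 1300.50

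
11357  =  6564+4793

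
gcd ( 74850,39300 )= 150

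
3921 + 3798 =7719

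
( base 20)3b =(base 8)107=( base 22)35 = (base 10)71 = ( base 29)2D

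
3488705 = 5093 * 685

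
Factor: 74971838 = 2^1*37485919^1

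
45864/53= 45864/53 =865.36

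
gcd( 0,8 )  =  8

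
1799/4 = 1799/4 = 449.75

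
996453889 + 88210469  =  1084664358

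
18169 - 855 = 17314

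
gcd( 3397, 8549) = 1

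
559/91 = 6  +  1/7 = 6.14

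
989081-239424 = 749657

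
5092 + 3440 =8532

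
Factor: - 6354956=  - 2^2*89^1*17851^1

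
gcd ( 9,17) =1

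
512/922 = 256/461  =  0.56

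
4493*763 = 3428159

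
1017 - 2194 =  - 1177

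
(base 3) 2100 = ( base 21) 30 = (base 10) 63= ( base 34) 1T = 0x3F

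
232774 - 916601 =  - 683827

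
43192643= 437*98839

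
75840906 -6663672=69177234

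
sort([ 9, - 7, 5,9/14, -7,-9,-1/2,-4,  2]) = [- 9, - 7, - 7,-4,-1/2,9/14,2,5,9 ]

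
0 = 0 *722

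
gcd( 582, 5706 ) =6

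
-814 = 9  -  823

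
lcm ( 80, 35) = 560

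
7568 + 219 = 7787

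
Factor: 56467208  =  2^3 * 7^2*23^1 * 6263^1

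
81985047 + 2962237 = 84947284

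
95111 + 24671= 119782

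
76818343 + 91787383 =168605726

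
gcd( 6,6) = 6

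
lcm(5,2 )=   10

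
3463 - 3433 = 30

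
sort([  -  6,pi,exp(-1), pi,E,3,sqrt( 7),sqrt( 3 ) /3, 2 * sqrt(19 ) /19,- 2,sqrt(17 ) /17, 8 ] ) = [ -6, - 2,sqrt(17)/17, exp(- 1),2*sqrt( 19 ) /19, sqrt(3)/3,sqrt( 7 ),E, 3,pi, pi, 8 ] 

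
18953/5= 18953/5 = 3790.60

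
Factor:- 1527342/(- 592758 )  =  254557/98793= 3^(  -  3 )*3659^( - 1)*254557^1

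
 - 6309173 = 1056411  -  7365584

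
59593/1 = 59593 = 59593.00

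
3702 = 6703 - 3001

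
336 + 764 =1100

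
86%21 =2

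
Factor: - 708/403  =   - 2^2*3^1* 13^ ( - 1)  *31^(-1)*59^1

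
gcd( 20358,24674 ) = 26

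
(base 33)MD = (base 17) 298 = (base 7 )2104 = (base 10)739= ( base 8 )1343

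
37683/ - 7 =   -  37683/7 = - 5383.29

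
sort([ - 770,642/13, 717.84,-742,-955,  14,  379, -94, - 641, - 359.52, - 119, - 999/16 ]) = [-955, - 770, - 742,  -  641, - 359.52, - 119, - 94, - 999/16,14, 642/13, 379,717.84] 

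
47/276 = 47/276 = 0.17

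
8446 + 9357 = 17803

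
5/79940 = 1/15988=0.00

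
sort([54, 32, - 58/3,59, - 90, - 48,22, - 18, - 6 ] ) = [ - 90 , - 48,  -  58/3, - 18, - 6,22,32 , 54,59]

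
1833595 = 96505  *19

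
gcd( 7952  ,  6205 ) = 1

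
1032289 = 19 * 54331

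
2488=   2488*1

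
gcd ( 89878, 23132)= 2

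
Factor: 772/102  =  386/51 = 2^1 * 3^(-1)*17^(  -  1)*193^1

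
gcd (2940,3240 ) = 60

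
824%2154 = 824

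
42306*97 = 4103682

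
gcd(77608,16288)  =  8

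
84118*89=7486502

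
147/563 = 147/563=0.26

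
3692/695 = 5+217/695 = 5.31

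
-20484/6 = -3414 = - 3414.00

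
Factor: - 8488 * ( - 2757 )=2^3*3^1*919^1 * 1061^1 = 23401416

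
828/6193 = 828/6193  =  0.13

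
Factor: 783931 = 783931^1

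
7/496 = 7/496= 0.01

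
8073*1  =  8073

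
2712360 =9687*280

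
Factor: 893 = 19^1*47^1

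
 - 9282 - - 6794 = -2488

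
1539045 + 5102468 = 6641513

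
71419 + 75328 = 146747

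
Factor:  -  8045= - 5^1 *1609^1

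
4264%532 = 8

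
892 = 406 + 486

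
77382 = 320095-242713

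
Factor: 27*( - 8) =-2^3*3^3 = -  216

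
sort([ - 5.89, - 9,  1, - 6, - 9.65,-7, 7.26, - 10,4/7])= [ - 10, - 9.65, - 9, - 7,-6,-5.89,4/7, 1, 7.26]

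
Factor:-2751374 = - 2^1*31^1*199^1*223^1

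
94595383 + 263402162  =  357997545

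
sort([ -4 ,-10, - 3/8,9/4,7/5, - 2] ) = [- 10, - 4, - 2,  -  3/8, 7/5,  9/4 ] 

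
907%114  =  109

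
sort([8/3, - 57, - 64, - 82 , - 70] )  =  [-82, - 70, - 64, - 57,8/3 ] 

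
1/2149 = 1/2149 =0.00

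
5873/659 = 5873/659 = 8.91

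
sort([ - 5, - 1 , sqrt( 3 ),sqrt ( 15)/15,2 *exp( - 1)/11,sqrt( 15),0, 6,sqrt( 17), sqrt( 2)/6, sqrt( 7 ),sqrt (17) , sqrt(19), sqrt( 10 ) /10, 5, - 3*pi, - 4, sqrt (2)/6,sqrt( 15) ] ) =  [ - 3*pi, - 5 , - 4, - 1,0,2*exp( - 1)/11,sqrt( 2)/6,sqrt(2 ) /6,sqrt( 15)/15, sqrt(10)/10,sqrt( 3 ),sqrt( 7 ), sqrt(15),sqrt( 15),sqrt(  17),sqrt(17),sqrt(19) , 5,6]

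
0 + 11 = 11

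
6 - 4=2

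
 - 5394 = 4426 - 9820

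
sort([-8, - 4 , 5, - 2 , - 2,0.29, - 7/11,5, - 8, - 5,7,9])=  [ - 8, - 8 , - 5, -4, - 2,  -  2,-7/11,0.29,5,5,7, 9 ]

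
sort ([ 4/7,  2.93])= [4/7,2.93]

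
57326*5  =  286630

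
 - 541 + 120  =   - 421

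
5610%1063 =295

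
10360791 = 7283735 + 3077056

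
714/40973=714/40973 = 0.02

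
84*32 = 2688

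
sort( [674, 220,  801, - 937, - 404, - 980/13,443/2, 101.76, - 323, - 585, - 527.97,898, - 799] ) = [-937, - 799,-585, - 527.97, - 404, - 323, - 980/13 , 101.76 , 220,443/2,674  ,  801, 898 ] 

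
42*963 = 40446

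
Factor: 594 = 2^1*3^3*11^1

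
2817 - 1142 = 1675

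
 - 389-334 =-723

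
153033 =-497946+650979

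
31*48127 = 1491937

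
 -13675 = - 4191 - 9484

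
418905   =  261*1605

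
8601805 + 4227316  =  12829121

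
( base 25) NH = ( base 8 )1120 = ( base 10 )592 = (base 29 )kc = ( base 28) L4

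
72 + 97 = 169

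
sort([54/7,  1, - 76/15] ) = [-76/15,1,54/7]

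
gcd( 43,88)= 1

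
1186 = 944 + 242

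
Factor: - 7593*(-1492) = 11328756 = 2^2*3^1*373^1*2531^1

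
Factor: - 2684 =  -2^2*11^1*61^1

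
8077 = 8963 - 886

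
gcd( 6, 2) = 2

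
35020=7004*5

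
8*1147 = 9176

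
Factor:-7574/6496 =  - 541/464= - 2^(-4 )*29^( - 1) * 541^1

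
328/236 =1 + 23/59  =  1.39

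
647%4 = 3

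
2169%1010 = 149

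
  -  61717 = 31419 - 93136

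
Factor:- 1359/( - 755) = 3^2*5^( - 1) = 9/5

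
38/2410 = 19/1205 = 0.02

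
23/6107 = 23/6107 = 0.00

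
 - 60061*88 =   -  5285368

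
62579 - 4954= 57625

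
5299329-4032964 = 1266365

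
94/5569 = 94/5569 = 0.02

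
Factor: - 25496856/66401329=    - 2^3*3^4 * 7^2*11^1*29^(-1) * 73^1*467^( -1)*4903^( - 1) 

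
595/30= 19 + 5/6 =19.83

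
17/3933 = 17/3933= 0.00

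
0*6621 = 0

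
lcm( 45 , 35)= 315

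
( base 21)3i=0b1010001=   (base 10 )81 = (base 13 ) 63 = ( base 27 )30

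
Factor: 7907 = 7907^1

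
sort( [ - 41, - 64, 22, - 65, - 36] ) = [ - 65, - 64, - 41,  -  36 , 22]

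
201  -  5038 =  - 4837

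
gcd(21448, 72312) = 8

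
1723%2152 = 1723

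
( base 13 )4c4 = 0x344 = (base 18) 2A8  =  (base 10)836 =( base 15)3ab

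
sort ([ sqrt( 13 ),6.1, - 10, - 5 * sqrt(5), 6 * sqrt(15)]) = [  -  5*sqrt( 5), - 10, sqrt (13 ),  6.1,6*sqrt( 15 )]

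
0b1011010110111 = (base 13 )2854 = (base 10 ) 5815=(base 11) 4407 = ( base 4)1122313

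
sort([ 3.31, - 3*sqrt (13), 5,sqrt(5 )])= [ - 3 *sqrt( 13 ),sqrt( 5),3.31,  5 ]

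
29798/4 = 14899/2= 7449.50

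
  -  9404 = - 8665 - 739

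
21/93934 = 21/93934 = 0.00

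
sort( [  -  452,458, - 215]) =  [ - 452  ,-215,458]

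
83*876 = 72708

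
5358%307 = 139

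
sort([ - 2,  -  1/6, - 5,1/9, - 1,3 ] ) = [ - 5,-2, - 1,  -  1/6,1/9, 3 ]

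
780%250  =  30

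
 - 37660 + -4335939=-4373599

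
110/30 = 3 + 2/3=3.67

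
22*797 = 17534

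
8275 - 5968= 2307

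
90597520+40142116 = 130739636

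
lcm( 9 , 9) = 9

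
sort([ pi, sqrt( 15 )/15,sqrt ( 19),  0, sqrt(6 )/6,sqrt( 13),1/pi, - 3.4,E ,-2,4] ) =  [ - 3.4, - 2,0 , sqrt(15)/15, 1/pi, sqrt( 6)/6, E,pi, sqrt( 13 ), 4, sqrt( 19 ) ]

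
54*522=28188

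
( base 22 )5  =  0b101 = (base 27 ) 5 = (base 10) 5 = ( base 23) 5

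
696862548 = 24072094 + 672790454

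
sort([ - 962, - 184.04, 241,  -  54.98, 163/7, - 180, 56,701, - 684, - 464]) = [ - 962, - 684, - 464,-184.04, - 180, - 54.98,  163/7,  56,241, 701]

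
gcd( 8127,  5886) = 27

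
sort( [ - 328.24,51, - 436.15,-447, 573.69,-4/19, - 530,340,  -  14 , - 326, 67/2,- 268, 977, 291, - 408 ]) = [ - 530 ,-447,-436.15,-408, - 328.24,-326, - 268, - 14, - 4/19, 67/2, 51, 291,340, 573.69, 977] 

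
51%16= 3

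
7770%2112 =1434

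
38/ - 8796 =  - 1 + 4379/4398 =- 0.00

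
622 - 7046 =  - 6424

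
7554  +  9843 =17397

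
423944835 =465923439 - 41978604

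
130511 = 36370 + 94141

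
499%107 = 71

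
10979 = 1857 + 9122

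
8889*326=2897814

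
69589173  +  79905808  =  149494981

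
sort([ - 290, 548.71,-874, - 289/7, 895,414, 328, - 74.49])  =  [ - 874, -290, - 74.49, - 289/7,328 , 414, 548.71,895]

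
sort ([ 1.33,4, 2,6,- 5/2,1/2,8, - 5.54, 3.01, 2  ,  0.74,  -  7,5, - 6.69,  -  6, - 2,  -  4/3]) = [ - 7, - 6.69, - 6,-5.54, - 5/2, -2, - 4/3,1/2,0.74,1.33,2, 2,3.01, 4,5,6, 8] 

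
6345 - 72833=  - 66488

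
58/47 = 58/47 = 1.23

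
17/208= 17/208= 0.08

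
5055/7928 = 5055/7928= 0.64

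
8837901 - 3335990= 5501911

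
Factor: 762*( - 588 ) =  - 448056 = - 2^3*3^2*7^2*127^1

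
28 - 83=-55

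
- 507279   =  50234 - 557513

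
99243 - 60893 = 38350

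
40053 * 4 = 160212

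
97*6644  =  644468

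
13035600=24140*540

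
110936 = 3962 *28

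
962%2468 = 962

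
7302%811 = 3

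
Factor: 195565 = 5^1* 39113^1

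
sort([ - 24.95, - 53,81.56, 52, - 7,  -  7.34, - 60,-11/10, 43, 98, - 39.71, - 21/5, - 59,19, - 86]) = [  -  86,  -  60, - 59,-53, - 39.71, - 24.95, - 7.34, - 7 , - 21/5, - 11/10,  19,43,52, 81.56,98]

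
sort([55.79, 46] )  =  [46, 55.79 ]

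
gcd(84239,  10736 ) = 1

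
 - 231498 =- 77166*3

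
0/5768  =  0=0.00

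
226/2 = 113 = 113.00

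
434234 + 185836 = 620070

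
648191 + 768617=1416808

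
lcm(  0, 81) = 0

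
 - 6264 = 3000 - 9264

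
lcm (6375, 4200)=357000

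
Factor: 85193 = 85193^1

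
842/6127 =842/6127 = 0.14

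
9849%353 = 318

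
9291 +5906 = 15197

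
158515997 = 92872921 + 65643076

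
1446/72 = 20 +1/12 = 20.08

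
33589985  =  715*46979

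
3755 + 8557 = 12312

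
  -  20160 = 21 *(- 960)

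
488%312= 176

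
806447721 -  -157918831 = 964366552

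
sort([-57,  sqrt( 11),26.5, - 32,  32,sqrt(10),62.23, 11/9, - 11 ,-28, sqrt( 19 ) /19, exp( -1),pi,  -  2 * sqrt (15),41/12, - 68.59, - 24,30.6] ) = [ - 68.59, - 57,-32, - 28,  -  24, - 11,- 2*sqrt (15 ), sqrt (19 )/19,exp( - 1 ),11/9, pi , sqrt( 10), sqrt( 11),41/12, 26.5,30.6,32,62.23 ]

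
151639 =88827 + 62812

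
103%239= 103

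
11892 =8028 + 3864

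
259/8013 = 259/8013 = 0.03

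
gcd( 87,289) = 1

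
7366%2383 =217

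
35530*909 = 32296770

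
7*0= 0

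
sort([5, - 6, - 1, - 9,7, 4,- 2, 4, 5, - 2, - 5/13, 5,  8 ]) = [  -  9, -6, - 2, - 2, - 1, -5/13,4, 4, 5, 5,5, 7, 8 ] 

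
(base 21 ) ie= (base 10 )392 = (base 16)188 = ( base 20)jc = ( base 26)F2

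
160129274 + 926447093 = 1086576367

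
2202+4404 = 6606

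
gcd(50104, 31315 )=6263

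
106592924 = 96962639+9630285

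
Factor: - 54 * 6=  - 2^2*3^4 = -324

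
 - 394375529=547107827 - 941483356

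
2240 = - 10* ( - 224)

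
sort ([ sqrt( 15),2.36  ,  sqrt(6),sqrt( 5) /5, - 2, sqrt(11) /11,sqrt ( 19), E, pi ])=[ - 2, sqrt (11) /11,sqrt(5)/5,2.36, sqrt(6 ),E,  pi,sqrt(15 ),sqrt( 19)]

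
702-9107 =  - 8405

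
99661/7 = 99661/7  =  14237.29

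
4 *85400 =341600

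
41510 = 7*5930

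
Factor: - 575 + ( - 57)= - 632 = - 2^3*79^1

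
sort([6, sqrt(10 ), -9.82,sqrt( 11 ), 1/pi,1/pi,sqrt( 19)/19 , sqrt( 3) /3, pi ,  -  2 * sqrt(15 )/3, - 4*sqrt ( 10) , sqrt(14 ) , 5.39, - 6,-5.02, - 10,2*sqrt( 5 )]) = [ - 4*sqrt( 10), - 10, - 9.82,  -  6 ,  -  5.02, - 2*sqrt( 15 ) /3,sqrt( 19 )/19,1/pi,1/pi,sqrt(3) /3, pi,  sqrt(10) , sqrt(11), sqrt( 14 ), 2 * sqrt(5),5.39, 6] 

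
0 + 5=5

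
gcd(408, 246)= 6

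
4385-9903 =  - 5518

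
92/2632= 23/658 = 0.03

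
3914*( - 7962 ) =-31163268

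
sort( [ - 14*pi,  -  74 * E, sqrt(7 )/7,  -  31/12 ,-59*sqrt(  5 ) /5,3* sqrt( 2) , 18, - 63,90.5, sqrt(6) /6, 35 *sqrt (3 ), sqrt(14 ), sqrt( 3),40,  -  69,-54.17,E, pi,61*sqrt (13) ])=[-74*E, - 69, - 63,-54.17, - 14*pi, -59*sqrt(5)/5 , - 31/12, sqrt( 7 )/7, sqrt( 6) /6,sqrt (3), E,pi, sqrt ( 14), 3*sqrt(2 ), 18,40, 35*sqrt( 3),  90.5, 61 * sqrt (13 )]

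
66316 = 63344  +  2972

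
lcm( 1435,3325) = 136325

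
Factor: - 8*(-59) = 472 = 2^3*59^1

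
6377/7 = 911 = 911.00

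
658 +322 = 980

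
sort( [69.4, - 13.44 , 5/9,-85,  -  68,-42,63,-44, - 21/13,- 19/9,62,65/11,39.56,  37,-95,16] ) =[ - 95, - 85,-68,  -  44,  -  42, - 13.44, - 19/9, - 21/13 , 5/9, 65/11, 16,37 , 39.56,62,63 , 69.4 ]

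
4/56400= 1/14100= 0.00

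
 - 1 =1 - 2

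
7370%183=50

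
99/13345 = 99/13345 = 0.01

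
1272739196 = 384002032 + 888737164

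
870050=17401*50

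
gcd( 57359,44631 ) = 1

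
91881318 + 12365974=104247292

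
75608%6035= 3188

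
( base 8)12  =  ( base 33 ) a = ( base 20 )a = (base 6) 14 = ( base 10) 10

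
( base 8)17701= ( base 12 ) 4855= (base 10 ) 8129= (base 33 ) 7FB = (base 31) 8E7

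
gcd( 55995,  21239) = 1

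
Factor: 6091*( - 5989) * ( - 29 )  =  1057890971=29^1*53^1*113^1*6091^1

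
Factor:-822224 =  - 2^4*13^1 *59^1*67^1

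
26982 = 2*13491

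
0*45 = 0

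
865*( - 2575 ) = -2227375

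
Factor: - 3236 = - 2^2*809^1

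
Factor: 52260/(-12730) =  - 2^1*3^1*13^1*19^( - 1) = - 78/19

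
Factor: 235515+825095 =1060610 = 2^1 * 5^1 * 67^1*1583^1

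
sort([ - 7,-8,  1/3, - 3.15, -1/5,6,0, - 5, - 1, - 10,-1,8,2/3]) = [ - 10,  -  8 ,-7, - 5,-3.15, -1,- 1, -1/5,0 , 1/3,2/3,6, 8]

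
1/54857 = 1/54857 = 0.00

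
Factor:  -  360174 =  - 2^1 *3^1*60029^1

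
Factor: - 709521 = -3^1*236507^1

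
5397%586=123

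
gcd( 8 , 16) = 8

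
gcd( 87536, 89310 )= 2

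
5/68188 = 5/68188 = 0.00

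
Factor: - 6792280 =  - 2^3*5^1 * 11^1* 43^1 * 359^1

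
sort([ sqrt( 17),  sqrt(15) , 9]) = [sqrt(15), sqrt(17 ), 9] 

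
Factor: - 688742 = -2^1*344371^1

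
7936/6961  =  7936/6961  =  1.14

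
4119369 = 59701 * 69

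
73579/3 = 24526+1/3 = 24526.33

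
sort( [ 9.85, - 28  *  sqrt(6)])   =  [ - 28*sqrt( 6 ), 9.85 ] 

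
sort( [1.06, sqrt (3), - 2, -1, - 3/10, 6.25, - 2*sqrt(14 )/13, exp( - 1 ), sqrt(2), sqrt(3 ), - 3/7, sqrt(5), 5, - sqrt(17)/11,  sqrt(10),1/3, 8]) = [ - 2, - 1 , - 2*sqrt( 14)/13 , - 3/7 , - sqrt( 17)/11, - 3/10, 1/3,  exp( - 1 ),1.06, sqrt(2), sqrt(3 ),sqrt( 3), sqrt(5),sqrt(10 ) , 5, 6.25, 8]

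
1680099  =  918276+761823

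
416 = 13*32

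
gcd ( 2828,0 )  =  2828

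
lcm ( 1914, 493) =32538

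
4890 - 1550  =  3340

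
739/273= 2 + 193/273=   2.71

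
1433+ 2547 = 3980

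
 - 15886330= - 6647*2390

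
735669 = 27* 27247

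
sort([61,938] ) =[61, 938 ]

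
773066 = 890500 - 117434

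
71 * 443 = 31453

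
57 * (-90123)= - 5137011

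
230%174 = 56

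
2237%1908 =329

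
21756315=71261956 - 49505641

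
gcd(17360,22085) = 35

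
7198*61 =439078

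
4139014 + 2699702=6838716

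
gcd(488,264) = 8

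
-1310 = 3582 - 4892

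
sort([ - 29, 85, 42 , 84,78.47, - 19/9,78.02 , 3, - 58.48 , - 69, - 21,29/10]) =[-69, - 58.48, - 29,  -  21, - 19/9,29/10,3,42,  78.02,78.47  ,  84, 85 ]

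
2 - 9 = -7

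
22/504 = 11/252 =0.04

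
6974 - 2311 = 4663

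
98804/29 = 98804/29=3407.03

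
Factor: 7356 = 2^2 * 3^1*613^1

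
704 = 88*8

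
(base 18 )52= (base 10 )92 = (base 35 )2M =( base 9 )112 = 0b1011100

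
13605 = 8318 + 5287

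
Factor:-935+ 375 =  - 560 = - 2^4*5^1*7^1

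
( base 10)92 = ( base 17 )57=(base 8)134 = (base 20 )4C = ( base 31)2u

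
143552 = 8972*16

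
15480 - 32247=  - 16767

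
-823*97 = - 79831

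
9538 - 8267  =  1271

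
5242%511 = 132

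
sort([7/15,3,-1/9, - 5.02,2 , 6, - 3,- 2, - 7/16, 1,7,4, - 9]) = [ - 9, - 5.02, - 3, - 2,-7/16 ,-1/9,7/15,1,2,3, 4, 6, 7]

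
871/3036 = 871/3036 = 0.29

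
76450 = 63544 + 12906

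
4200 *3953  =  16602600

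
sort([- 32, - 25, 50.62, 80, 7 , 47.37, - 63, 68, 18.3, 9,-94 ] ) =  [  -  94, -63,-32 ,-25, 7, 9 , 18.3,47.37, 50.62, 68,  80 ]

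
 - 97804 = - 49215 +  - 48589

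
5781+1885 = 7666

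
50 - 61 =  - 11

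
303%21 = 9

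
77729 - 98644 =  - 20915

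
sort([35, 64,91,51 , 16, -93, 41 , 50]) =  [ - 93 , 16, 35,41, 50, 51,64, 91]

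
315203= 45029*7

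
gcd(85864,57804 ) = 4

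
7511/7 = 1073 = 1073.00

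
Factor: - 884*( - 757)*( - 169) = -113092772 = - 2^2*13^3*17^1*  757^1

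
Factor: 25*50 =2^1 * 5^4 = 1250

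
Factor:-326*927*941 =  -2^1 *3^2*103^1* 163^1*941^1 = - 284372082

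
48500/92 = 12125/23  =  527.17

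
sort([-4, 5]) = [ - 4, 5 ] 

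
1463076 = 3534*414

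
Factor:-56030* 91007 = -5099122210 = - 2^1 * 5^1 * 7^1*13^1 * 431^1 * 13001^1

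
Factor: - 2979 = - 3^2*331^1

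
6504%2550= 1404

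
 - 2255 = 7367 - 9622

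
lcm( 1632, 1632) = 1632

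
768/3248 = 48/203 = 0.24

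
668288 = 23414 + 644874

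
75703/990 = 75703/990 = 76.47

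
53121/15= 3541 + 2/5 = 3541.40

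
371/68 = 5 + 31/68= 5.46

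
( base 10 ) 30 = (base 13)24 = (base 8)36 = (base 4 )132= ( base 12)26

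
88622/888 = 44311/444 = 99.80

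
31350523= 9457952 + 21892571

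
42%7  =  0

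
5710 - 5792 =  -  82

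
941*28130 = 26470330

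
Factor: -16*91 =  - 2^4 * 7^1 * 13^1 = -  1456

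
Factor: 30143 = 43^1*701^1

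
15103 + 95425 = 110528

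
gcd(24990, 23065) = 35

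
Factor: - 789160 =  - 2^3*5^1 * 109^1*181^1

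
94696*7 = 662872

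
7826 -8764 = - 938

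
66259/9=7362 + 1/9 = 7362.11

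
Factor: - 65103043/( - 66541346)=2^( - 1 )*23^ ( - 1) * 61^1 * 1067263^1*1446551^( - 1)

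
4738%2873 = 1865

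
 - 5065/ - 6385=1013/1277=0.79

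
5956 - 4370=1586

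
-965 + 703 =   -  262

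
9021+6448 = 15469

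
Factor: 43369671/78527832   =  2^(-3) * 43^1*336199^1*3271993^( -1) = 14456557/26175944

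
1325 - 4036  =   - 2711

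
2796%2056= 740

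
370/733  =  370/733 = 0.50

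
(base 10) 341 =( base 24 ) E5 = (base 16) 155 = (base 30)bb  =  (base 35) 9q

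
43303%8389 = 1358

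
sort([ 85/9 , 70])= [85/9,70]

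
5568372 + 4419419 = 9987791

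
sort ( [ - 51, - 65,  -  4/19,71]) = [ - 65 , - 51, - 4/19,71]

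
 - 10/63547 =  - 10/63547 = - 0.00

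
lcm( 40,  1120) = 1120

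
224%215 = 9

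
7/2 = 3 + 1/2 =3.50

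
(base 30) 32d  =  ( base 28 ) 3f1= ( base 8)5325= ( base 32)2ml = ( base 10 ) 2773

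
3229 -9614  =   - 6385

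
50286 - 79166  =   - 28880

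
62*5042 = 312604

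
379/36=10+19/36 = 10.53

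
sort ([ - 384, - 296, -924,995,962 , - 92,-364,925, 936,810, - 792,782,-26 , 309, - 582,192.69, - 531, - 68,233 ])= [-924, - 792, - 582,  -  531,-384,-364 , - 296, - 92 , - 68,-26,192.69,233, 309 , 782,810,925,936,  962,995]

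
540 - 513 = 27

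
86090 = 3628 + 82462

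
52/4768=13/1192 = 0.01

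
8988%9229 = 8988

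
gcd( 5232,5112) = 24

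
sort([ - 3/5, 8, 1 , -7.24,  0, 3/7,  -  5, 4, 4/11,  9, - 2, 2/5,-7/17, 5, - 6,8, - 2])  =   [ - 7.24, - 6 , - 5, - 2, - 2, - 3/5,  -  7/17, 0, 4/11,  2/5, 3/7,1, 4, 5, 8, 8, 9]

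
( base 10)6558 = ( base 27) 8QO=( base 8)14636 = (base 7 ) 25056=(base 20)g7i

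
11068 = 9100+1968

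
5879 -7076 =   -  1197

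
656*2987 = 1959472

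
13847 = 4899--8948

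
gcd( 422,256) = 2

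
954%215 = 94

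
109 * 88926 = 9692934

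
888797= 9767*91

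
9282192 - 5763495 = 3518697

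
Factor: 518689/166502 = 2^(-1) * 7^ ( - 2)*1699^(-1)*518689^1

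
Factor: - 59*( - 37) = 2183 = 37^1*59^1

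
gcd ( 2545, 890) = 5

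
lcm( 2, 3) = 6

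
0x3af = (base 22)1KJ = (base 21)22J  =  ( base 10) 943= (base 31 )UD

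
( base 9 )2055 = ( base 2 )10111100100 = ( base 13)8C0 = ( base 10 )1508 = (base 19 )437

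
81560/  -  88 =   -  927 + 2/11=- 926.82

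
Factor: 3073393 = 3073393^1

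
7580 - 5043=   2537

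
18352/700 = 26 + 38/175 = 26.22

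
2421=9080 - 6659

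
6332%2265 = 1802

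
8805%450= 255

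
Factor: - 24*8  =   - 192 =-2^6 * 3^1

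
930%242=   204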